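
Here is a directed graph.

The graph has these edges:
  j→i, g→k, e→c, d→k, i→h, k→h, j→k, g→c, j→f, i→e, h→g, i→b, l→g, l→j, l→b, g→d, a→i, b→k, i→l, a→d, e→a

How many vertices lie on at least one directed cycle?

9

A vertex is on a directed cycle iff it belongs to a strongly connected component of size ≥ 2 (or has a self-loop).
The vertices on cycles are {a, d, e, g, h, i, j, k, l} — 9 in total.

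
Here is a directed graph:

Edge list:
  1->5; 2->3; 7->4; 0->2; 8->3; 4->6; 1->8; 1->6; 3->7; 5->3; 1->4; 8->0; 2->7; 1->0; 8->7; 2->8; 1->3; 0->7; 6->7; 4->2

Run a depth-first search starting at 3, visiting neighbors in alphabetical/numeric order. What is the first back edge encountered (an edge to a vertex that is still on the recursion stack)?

2->3

DFS from 3 (visiting neighbors in alphabetical/numeric order); mark gray on enter, black on exit:
3 gray
  7 gray
    4 gray
      2 gray
        2→3: 3 is gray → back edge
First back edge: 2 → 3.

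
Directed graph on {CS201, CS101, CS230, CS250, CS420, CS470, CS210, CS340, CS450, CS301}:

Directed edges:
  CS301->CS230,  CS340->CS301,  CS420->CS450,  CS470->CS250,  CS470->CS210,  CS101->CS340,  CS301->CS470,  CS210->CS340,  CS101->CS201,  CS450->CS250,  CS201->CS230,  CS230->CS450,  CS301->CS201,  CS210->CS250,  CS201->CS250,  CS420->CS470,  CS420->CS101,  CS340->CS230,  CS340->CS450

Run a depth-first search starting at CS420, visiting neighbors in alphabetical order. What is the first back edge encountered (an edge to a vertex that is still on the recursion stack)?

CS210→CS340

DFS from CS420 (visiting neighbors in alphabetical order); mark gray on enter, black on exit:
CS420 gray
  CS101 gray
    CS201 gray
      CS230 gray
        CS450 gray
          CS250 gray
          CS250 black
        CS450 black
      CS230 black
      CS201→CS250: CS250 black — skip
    CS201 black
    CS340 gray
      CS340→CS230: CS230 black — skip
      CS301 gray
        CS301→CS201: CS201 black — skip
        CS301→CS230: CS230 black — skip
        CS470 gray
          CS210 gray
            CS210→CS250: CS250 black — skip
            CS210→CS340: CS340 is gray → back edge
First back edge: CS210 → CS340.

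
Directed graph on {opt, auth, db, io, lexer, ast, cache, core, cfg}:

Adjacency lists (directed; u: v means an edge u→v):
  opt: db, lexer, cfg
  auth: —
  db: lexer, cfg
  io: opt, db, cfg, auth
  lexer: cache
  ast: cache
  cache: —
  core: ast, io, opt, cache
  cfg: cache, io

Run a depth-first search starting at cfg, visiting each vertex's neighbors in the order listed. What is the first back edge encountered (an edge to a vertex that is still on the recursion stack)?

db→cfg

DFS from cfg (visiting each vertex's neighbors in the order listed); mark gray on enter, black on exit:
cfg gray
  cache gray
  cache black
  io gray
    opt gray
      db gray
        lexer gray
          lexer→cache: cache black — skip
        lexer black
        db→cfg: cfg is gray → back edge
First back edge: db → cfg.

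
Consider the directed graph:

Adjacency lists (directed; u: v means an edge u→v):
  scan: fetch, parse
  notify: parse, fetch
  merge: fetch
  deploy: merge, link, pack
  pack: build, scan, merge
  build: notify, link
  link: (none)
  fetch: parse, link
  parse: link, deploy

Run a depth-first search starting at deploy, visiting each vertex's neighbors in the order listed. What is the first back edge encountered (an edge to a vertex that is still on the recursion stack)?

parse→deploy

DFS from deploy (visiting each vertex's neighbors in the order listed); mark gray on enter, black on exit:
deploy gray
  merge gray
    fetch gray
      parse gray
        link gray
        link black
        parse→deploy: deploy is gray → back edge
First back edge: parse → deploy.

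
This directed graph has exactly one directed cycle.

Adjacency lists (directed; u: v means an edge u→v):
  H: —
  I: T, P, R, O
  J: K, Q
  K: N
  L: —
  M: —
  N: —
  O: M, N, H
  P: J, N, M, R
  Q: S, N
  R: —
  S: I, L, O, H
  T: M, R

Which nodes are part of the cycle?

I, J, P, Q, S

DFS with gray/black marking from S:
S gray
  I gray
    T gray
      M gray
      M black
      R gray
      R black
    T black
    P gray
      J gray
        K gray
          N gray
          N black
        K black
        Q gray
          Q→S: S is gray → back edge
Back edge closes the cycle S → I → P → J → Q → S; its vertices are {I, J, P, Q, S}.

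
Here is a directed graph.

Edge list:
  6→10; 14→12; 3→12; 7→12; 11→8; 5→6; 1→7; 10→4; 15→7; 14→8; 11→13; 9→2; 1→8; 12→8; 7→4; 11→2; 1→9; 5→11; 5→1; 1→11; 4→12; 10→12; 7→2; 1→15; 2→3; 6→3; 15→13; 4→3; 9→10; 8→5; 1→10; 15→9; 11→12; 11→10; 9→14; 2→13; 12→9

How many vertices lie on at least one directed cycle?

14

A vertex is on a directed cycle iff it belongs to a strongly connected component of size ≥ 2 (or has a self-loop).
The vertices on cycles are {1, 2, 3, 4, 5, 6, 7, 8, 9, 10, 11, 12, 14, 15} — 14 in total.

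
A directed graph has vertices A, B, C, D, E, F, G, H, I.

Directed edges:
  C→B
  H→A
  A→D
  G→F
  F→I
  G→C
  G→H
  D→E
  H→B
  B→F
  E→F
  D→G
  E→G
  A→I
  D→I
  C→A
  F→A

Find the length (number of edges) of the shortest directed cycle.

4

For each vertex v, BFS finds the shortest path from v back to v.
The shortest such closed walk is D → E → F → A → D, length 4.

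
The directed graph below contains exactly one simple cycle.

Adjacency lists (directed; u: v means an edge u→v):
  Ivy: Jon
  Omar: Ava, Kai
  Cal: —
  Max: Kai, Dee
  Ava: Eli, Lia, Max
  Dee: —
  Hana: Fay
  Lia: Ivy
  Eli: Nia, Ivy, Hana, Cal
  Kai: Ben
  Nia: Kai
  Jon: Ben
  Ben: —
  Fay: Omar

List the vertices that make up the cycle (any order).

Ava, Eli, Fay, Hana, Omar

DFS with gray/black marking from Ava:
Ava gray
  Eli gray
    Nia gray
      Kai gray
        Ben gray
        Ben black
      Kai black
    Nia black
    Ivy gray
      Jon gray
        Jon→Ben: Ben black — skip
      Jon black
    Ivy black
    Hana gray
      Fay gray
        Omar gray
          Omar→Ava: Ava is gray → back edge
Back edge closes the cycle Ava → Eli → Hana → Fay → Omar → Ava; its vertices are {Ava, Eli, Fay, Hana, Omar}.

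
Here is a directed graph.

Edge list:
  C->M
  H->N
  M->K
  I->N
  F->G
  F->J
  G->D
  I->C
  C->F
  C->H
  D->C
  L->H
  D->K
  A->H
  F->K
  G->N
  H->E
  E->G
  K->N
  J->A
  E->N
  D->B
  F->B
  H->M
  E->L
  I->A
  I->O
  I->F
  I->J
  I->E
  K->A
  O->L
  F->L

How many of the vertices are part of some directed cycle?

A vertex is on a directed cycle iff it belongs to a strongly connected component of size ≥ 2 (or has a self-loop).
The vertices on cycles are {A, C, D, E, F, G, H, J, K, L, M} — 11 in total.

11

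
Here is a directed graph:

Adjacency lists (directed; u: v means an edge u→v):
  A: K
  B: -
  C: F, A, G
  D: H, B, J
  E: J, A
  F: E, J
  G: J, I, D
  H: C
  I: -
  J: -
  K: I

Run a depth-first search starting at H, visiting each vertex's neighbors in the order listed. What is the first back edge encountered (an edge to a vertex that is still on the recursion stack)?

D->H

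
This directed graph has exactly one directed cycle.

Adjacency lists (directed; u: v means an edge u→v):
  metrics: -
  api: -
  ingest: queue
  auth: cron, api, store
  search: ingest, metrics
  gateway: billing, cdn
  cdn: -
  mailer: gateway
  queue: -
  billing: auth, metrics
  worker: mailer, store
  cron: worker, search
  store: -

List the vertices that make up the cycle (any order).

auth, cron, mailer, worker, billing, gateway

DFS with gray/black marking from gateway:
gateway gray
  billing gray
    auth gray
      cron gray
        worker gray
          mailer gray
            mailer→gateway: gateway is gray → back edge
Back edge closes the cycle gateway → billing → auth → cron → worker → mailer → gateway; its vertices are {auth, cron, mailer, worker, billing, gateway}.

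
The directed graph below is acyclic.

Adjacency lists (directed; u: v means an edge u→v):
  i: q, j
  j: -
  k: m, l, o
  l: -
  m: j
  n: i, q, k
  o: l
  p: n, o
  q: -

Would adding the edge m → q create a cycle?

No

Adding m→q creates a cycle iff q can already reach m.
Explore from q: no path reaches m. The graph stays acyclic.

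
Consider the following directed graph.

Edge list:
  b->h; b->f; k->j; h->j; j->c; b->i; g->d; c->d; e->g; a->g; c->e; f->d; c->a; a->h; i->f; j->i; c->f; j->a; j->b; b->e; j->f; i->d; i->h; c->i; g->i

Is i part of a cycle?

Yes

i is on a cycle iff i can reach itself via ≥1 edge.
i → h → j → i — yes.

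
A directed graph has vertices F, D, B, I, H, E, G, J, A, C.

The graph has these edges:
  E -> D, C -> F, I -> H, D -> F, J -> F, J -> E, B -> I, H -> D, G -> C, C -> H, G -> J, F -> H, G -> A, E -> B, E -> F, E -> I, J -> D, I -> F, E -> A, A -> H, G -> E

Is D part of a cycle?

D is on a cycle iff D can reach itself via ≥1 edge.
D → F → H → D — yes.

Yes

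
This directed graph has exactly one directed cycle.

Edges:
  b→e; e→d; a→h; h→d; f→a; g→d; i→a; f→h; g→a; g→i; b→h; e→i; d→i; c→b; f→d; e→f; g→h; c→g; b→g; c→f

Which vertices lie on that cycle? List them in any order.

a, d, h, i

DFS with gray/black marking from i:
i gray
  a gray
    h gray
      d gray
        d→i: i is gray → back edge
Back edge closes the cycle i → a → h → d → i; its vertices are {a, d, h, i}.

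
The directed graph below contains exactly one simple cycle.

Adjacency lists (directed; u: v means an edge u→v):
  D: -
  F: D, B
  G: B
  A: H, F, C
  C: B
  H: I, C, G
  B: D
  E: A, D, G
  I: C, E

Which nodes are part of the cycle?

DFS with gray/black marking from A:
A gray
  H gray
    I gray
      C gray
        B gray
          D gray
          D black
        B black
      C black
      E gray
        E→A: A is gray → back edge
Back edge closes the cycle A → H → I → E → A; its vertices are {A, E, H, I}.

A, E, H, I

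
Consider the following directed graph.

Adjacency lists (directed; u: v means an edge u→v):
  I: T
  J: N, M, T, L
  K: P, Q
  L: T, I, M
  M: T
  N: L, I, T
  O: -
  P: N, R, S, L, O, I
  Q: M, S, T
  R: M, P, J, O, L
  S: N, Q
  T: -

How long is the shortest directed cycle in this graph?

2

For each vertex v, BFS finds the shortest path from v back to v.
The shortest such closed walk is P → R → P, length 2.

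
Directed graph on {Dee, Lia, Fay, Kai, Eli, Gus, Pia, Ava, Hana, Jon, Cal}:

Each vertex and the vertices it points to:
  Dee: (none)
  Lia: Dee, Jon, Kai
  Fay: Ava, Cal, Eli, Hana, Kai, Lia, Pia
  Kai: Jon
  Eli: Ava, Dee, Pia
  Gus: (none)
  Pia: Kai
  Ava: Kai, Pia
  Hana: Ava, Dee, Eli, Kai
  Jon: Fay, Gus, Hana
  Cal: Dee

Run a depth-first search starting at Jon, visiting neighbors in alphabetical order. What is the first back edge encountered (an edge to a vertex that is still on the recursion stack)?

Kai→Jon

DFS from Jon (visiting neighbors in alphabetical order); mark gray on enter, black on exit:
Jon gray
  Fay gray
    Ava gray
      Kai gray
        Kai→Jon: Jon is gray → back edge
First back edge: Kai → Jon.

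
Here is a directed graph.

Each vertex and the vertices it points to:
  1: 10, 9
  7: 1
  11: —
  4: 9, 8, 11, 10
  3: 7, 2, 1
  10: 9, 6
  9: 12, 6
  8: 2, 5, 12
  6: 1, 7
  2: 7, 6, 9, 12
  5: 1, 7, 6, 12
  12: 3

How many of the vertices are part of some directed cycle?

8

A vertex is on a directed cycle iff it belongs to a strongly connected component of size ≥ 2 (or has a self-loop).
The vertices on cycles are {1, 2, 3, 6, 7, 9, 10, 12} — 8 in total.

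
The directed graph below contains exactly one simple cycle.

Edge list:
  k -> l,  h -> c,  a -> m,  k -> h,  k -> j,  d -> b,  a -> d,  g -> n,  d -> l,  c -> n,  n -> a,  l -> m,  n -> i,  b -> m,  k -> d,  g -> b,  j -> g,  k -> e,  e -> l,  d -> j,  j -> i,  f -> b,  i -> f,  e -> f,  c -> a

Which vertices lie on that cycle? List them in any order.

DFS with gray/black marking from j:
j gray
  g gray
    n gray
      a gray
        m gray
        m black
        d gray
          b gray
            b→m: m black — skip
          b black
          d→j: j is gray → back edge
Back edge closes the cycle j → g → n → a → d → j; its vertices are {a, d, g, j, n}.

a, d, g, j, n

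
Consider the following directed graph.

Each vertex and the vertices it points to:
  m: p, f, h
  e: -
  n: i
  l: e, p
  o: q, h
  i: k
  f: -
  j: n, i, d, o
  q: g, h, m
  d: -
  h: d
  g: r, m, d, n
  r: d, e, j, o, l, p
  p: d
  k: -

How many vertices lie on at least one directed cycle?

A vertex is on a directed cycle iff it belongs to a strongly connected component of size ≥ 2 (or has a self-loop).
The vertices on cycles are {g, j, o, q, r} — 5 in total.

5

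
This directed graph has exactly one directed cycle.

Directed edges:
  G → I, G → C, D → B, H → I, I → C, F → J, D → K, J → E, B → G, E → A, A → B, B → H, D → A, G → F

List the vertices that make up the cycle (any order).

A, B, E, F, G, J

DFS with gray/black marking from B:
B gray
  G gray
    F gray
      J gray
        E gray
          A gray
            A→B: B is gray → back edge
Back edge closes the cycle B → G → F → J → E → A → B; its vertices are {A, B, E, F, G, J}.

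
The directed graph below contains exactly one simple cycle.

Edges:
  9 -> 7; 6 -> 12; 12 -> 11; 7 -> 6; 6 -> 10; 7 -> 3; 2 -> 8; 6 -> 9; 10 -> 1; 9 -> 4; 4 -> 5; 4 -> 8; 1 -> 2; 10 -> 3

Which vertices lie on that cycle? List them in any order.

6, 7, 9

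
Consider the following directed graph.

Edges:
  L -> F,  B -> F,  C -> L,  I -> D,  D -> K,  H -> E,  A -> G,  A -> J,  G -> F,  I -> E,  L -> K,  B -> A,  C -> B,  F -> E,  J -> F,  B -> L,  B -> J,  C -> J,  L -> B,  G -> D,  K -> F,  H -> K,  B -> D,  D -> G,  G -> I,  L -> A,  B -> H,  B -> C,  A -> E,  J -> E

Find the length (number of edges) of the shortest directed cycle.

For each vertex v, BFS finds the shortest path from v back to v.
The shortest such closed walk is B → C → B, length 2.

2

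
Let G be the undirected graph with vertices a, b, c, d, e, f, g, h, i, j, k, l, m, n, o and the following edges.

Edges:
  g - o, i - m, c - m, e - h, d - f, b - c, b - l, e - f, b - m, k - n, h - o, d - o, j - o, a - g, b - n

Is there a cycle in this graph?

Yes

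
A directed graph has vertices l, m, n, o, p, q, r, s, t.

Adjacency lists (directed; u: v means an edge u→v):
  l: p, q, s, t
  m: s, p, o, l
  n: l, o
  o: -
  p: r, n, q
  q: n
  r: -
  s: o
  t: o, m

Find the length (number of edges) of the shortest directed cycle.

3

For each vertex v, BFS finds the shortest path from v back to v.
The shortest such closed walk is t → m → l → t, length 3.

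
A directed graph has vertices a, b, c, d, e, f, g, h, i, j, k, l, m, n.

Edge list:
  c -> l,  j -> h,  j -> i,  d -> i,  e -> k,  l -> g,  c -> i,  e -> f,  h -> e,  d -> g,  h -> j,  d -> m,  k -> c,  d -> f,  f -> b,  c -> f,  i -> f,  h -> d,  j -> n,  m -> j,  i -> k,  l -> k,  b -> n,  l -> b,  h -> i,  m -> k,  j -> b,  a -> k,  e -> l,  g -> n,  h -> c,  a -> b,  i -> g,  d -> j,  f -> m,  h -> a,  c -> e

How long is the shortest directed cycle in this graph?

2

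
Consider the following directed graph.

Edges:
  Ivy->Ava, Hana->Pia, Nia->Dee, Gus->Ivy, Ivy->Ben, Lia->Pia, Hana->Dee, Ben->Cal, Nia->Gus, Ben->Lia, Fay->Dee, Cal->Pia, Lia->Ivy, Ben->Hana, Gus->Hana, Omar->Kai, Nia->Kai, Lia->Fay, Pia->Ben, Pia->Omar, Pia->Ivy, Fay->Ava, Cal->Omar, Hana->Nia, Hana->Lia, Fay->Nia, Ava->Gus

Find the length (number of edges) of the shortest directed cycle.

For each vertex v, BFS finds the shortest path from v back to v.
The shortest such closed walk is Ben → Hana → Pia → Ben, length 3.

3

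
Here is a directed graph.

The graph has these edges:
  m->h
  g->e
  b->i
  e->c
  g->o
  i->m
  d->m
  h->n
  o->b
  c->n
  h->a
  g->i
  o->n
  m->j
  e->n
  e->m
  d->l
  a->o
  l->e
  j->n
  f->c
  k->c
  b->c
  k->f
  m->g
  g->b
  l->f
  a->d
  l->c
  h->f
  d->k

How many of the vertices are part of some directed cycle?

10

A vertex is on a directed cycle iff it belongs to a strongly connected component of size ≥ 2 (or has a self-loop).
The vertices on cycles are {a, b, d, e, g, h, i, l, m, o} — 10 in total.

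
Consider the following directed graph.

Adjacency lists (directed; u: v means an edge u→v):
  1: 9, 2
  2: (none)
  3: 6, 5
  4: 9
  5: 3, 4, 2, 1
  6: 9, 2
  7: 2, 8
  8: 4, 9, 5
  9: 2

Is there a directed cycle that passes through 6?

No

6 lies on a cycle iff there is a path from 6 back to itself.
Exploring from 6, it never reaches itself; equivalently, its strongly connected component is a singleton.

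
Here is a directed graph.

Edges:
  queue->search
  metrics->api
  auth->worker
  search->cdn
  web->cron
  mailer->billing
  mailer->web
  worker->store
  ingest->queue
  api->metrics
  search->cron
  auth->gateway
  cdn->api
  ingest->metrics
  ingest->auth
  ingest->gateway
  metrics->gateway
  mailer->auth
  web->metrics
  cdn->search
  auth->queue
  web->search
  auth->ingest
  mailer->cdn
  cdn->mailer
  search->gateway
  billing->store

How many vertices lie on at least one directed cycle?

9

A vertex is on a directed cycle iff it belongs to a strongly connected component of size ≥ 2 (or has a self-loop).
The vertices on cycles are {api, cdn, web, auth, queue, ingest, mailer, search, metrics} — 9 in total.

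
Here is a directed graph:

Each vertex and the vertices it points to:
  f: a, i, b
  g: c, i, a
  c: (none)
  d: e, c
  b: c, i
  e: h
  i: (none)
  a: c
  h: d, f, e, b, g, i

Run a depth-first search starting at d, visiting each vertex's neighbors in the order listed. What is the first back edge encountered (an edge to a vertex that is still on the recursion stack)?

h→d

DFS from d (visiting each vertex's neighbors in the order listed); mark gray on enter, black on exit:
d gray
  e gray
    h gray
      h→d: d is gray → back edge
First back edge: h → d.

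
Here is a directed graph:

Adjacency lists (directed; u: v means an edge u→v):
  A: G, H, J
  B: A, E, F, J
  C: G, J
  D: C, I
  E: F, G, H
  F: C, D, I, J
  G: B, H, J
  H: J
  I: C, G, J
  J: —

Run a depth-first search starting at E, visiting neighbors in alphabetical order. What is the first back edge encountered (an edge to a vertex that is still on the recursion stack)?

DFS from E (visiting neighbors in alphabetical order); mark gray on enter, black on exit:
E gray
  F gray
    C gray
      G gray
        B gray
          A gray
            A→G: G is gray → back edge
First back edge: A → G.

A->G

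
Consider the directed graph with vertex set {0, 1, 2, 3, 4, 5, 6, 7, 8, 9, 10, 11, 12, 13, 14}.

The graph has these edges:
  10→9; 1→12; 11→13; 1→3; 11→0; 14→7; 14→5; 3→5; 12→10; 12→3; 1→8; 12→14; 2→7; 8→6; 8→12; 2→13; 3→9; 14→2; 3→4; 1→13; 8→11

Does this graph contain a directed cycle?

No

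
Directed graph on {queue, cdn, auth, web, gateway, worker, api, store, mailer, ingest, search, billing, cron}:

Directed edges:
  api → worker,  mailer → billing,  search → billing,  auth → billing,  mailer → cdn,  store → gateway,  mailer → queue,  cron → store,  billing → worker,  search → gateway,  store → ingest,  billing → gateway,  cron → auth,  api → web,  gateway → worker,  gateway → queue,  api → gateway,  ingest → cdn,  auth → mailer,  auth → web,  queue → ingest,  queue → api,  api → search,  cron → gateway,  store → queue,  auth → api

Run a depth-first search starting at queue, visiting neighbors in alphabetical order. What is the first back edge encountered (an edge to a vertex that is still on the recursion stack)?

gateway->queue

DFS from queue (visiting neighbors in alphabetical order); mark gray on enter, black on exit:
queue gray
  api gray
    gateway gray
      gateway→queue: queue is gray → back edge
First back edge: gateway → queue.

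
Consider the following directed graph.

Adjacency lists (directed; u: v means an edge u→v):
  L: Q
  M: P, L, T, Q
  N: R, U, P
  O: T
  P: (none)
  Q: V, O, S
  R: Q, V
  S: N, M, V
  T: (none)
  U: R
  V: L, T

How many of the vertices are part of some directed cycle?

8

A vertex is on a directed cycle iff it belongs to a strongly connected component of size ≥ 2 (or has a self-loop).
The vertices on cycles are {L, M, N, Q, R, S, U, V} — 8 in total.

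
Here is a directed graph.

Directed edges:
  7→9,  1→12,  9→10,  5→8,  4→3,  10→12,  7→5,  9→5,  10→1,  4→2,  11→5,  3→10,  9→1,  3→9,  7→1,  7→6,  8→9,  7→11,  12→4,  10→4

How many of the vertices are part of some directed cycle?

A vertex is on a directed cycle iff it belongs to a strongly connected component of size ≥ 2 (or has a self-loop).
The vertices on cycles are {1, 3, 4, 5, 8, 9, 10, 12} — 8 in total.

8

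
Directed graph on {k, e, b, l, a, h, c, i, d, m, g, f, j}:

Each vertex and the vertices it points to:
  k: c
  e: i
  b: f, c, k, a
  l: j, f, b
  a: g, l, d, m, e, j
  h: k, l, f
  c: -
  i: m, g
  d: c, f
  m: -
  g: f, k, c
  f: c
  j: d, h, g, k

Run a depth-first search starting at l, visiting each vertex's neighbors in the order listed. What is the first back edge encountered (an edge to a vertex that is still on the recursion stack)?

h→l

DFS from l (visiting each vertex's neighbors in the order listed); mark gray on enter, black on exit:
l gray
  j gray
    d gray
      c gray
      c black
      f gray
        f→c: c black — skip
      f black
    d black
    h gray
      k gray
        k→c: c black — skip
      k black
      h→l: l is gray → back edge
First back edge: h → l.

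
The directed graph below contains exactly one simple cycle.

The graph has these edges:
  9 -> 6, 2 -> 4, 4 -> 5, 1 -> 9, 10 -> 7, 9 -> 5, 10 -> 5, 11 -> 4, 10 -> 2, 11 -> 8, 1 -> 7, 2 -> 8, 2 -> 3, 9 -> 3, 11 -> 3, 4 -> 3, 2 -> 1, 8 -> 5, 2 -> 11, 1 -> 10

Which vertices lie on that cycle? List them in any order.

1, 2, 10

DFS with gray/black marking from 2:
2 gray
  11 gray
    8 gray
      5 gray
      5 black
    8 black
    3 gray
    3 black
    4 gray
      4→5: 5 black — skip
      4→3: 3 black — skip
    4 black
  11 black
  2→8: 8 black — skip
  2→3: 3 black — skip
  2→4: 4 black — skip
  1 gray
    9 gray
      9→3: 3 black — skip
      9→5: 5 black — skip
      6 gray
      6 black
    9 black
    7 gray
    7 black
    10 gray
      10→2: 2 is gray → back edge
Back edge closes the cycle 2 → 1 → 10 → 2; its vertices are {1, 2, 10}.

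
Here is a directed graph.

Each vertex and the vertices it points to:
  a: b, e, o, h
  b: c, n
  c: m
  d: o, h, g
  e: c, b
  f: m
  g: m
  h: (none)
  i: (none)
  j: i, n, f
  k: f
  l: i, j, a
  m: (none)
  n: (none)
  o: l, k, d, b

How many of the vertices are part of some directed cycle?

4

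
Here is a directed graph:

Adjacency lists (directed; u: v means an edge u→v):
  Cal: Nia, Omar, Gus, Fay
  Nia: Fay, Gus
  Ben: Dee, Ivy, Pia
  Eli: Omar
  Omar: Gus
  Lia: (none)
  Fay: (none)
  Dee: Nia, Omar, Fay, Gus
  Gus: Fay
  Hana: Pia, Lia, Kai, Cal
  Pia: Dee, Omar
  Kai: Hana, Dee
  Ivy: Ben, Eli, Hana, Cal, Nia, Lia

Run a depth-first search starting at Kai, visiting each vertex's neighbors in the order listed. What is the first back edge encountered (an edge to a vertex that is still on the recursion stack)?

Hana→Kai

DFS from Kai (visiting each vertex's neighbors in the order listed); mark gray on enter, black on exit:
Kai gray
  Hana gray
    Pia gray
      Dee gray
        Nia gray
          Fay gray
          Fay black
          Gus gray
            Gus→Fay: Fay black — skip
          Gus black
        Nia black
        Omar gray
          Omar→Gus: Gus black — skip
        Omar black
        Dee→Fay: Fay black — skip
        Dee→Gus: Gus black — skip
      Dee black
      Pia→Omar: Omar black — skip
    Pia black
    Lia gray
    Lia black
    Hana→Kai: Kai is gray → back edge
First back edge: Hana → Kai.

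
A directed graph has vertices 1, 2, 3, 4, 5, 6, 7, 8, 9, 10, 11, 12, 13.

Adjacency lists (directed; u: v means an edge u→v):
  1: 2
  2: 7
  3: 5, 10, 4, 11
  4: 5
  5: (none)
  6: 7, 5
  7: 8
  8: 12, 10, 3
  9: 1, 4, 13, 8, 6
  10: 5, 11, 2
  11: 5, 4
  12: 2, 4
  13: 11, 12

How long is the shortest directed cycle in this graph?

For each vertex v, BFS finds the shortest path from v back to v.
The shortest such closed walk is 7 → 8 → 12 → 2 → 7, length 4.

4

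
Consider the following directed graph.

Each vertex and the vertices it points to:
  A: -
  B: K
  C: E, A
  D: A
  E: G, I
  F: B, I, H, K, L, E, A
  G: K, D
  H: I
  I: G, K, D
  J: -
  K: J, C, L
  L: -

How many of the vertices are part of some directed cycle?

5

A vertex is on a directed cycle iff it belongs to a strongly connected component of size ≥ 2 (or has a self-loop).
The vertices on cycles are {C, E, G, I, K} — 5 in total.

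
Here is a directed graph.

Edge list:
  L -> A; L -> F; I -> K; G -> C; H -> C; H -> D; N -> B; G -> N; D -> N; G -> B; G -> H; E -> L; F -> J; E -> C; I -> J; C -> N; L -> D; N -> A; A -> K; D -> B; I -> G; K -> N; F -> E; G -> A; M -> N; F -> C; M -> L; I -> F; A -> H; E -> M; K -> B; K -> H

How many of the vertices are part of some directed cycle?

10

A vertex is on a directed cycle iff it belongs to a strongly connected component of size ≥ 2 (or has a self-loop).
The vertices on cycles are {A, C, D, E, F, H, K, L, M, N} — 10 in total.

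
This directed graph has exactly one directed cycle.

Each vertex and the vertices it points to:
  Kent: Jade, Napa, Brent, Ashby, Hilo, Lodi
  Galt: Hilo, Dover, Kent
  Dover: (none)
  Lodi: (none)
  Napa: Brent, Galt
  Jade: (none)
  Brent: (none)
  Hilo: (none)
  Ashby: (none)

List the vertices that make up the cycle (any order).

DFS with gray/black marking from Galt:
Galt gray
  Hilo gray
  Hilo black
  Dover gray
  Dover black
  Kent gray
    Jade gray
    Jade black
    Napa gray
      Brent gray
      Brent black
      Napa→Galt: Galt is gray → back edge
Back edge closes the cycle Galt → Kent → Napa → Galt; its vertices are {Galt, Kent, Napa}.

Galt, Kent, Napa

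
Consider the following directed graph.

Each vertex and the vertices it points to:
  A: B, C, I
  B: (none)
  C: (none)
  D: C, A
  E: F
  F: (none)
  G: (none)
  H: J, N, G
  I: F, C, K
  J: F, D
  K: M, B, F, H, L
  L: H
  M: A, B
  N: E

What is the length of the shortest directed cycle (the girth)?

4

For each vertex v, BFS finds the shortest path from v back to v.
The shortest such closed walk is K → M → A → I → K, length 4.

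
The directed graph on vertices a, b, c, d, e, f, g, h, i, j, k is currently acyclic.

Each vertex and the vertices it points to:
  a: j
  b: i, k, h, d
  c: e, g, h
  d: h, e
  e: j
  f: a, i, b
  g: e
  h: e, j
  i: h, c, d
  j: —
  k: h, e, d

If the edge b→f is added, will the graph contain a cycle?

Yes

Adding b→f creates a cycle iff f can already reach b.
Path from f: f → b.
So f → … → b → f is a cycle.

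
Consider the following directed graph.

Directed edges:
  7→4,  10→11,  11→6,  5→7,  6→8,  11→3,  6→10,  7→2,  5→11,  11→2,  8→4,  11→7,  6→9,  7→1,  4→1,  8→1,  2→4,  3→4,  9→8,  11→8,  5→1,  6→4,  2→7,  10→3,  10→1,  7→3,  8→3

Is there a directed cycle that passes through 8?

8 lies on a cycle iff there is a path from 8 back to itself.
Exploring from 8, it never reaches itself; equivalently, its strongly connected component is a singleton.

No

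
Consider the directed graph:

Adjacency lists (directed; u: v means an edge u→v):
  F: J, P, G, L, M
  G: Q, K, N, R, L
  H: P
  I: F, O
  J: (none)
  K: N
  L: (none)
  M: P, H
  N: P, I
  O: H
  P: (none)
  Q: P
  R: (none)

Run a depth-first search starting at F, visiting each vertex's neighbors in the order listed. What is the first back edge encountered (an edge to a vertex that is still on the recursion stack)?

DFS from F (visiting each vertex's neighbors in the order listed); mark gray on enter, black on exit:
F gray
  J gray
  J black
  P gray
  P black
  G gray
    Q gray
      Q→P: P black — skip
    Q black
    K gray
      N gray
        N→P: P black — skip
        I gray
          I→F: F is gray → back edge
First back edge: I → F.

I->F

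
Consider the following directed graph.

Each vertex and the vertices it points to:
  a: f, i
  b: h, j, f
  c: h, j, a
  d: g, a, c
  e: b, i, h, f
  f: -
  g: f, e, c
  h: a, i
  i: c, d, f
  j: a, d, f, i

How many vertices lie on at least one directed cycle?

9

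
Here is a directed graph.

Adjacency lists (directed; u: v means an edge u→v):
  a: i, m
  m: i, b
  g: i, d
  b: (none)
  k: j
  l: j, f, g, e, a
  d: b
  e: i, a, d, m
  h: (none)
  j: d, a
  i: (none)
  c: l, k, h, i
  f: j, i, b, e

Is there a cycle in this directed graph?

No

DFS with white/gray/black marking, starting from l:
l gray
  j gray
    d gray
      b gray
      b black
    d black
    a gray
      i gray
      i black
      m gray
        m→i: i black — skip
        m→b: b black — skip
      m black
    a black
  j black
  f gray
    f→j: j black — skip
    f→i: i black — skip
    f→b: b black — skip
    e gray
      e→i: i black — skip
      e→a: a black — skip
      e→d: d black — skip
      e→m: m black — skip
    e black
  f black
  g gray
    g→i: i black — skip
    g→d: d black — skip
  g black
  l→e: e black — skip
  l→a: a black — skip
l black
k gray
  k→j: j black — skip
k black
h gray
h black
c gray
  c→l: l black — skip
  c→k: k black — skip
  c→h: h black — skip
  c→i: i black — skip
c black
Every edge goes to a white or black vertex — no back edge, so the graph is acyclic.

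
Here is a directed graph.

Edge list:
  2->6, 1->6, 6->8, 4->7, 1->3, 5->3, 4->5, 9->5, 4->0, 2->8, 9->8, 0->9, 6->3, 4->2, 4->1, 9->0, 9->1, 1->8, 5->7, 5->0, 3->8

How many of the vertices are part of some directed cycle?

3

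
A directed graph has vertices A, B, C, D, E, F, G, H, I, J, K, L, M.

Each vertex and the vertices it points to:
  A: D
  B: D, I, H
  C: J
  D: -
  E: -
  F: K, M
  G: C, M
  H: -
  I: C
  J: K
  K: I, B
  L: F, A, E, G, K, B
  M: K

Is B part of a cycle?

Yes

B is on a cycle iff B can reach itself via ≥1 edge.
B → I → C → J → K → B — yes.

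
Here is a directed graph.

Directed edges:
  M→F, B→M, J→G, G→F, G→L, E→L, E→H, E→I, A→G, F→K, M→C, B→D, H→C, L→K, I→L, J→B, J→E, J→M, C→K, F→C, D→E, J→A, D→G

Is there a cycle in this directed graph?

No

DFS with white/gray/black marking, starting from E:
E gray
  I gray
    L gray
      K gray
      K black
    L black
  I black
  E→L: L black — skip
  H gray
    C gray
      C→K: K black — skip
    C black
  H black
E black
J gray
  J→E: E black — skip
  M gray
    M→C: C black — skip
    F gray
      F→C: C black — skip
      F→K: K black — skip
    F black
  M black
  B gray
    D gray
      D→E: E black — skip
      G gray
        G→F: F black — skip
        G→L: L black — skip
      G black
    D black
    B→M: M black — skip
  B black
  J→G: G black — skip
  A gray
    A→G: G black — skip
  A black
J black
Every edge goes to a white or black vertex — no back edge, so the graph is acyclic.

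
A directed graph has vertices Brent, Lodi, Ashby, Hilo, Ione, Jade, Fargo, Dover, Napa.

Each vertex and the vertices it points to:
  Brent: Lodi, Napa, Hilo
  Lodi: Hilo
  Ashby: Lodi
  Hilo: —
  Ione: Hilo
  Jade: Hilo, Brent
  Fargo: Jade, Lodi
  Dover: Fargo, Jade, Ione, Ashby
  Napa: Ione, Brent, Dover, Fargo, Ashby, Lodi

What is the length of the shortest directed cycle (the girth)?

For each vertex v, BFS finds the shortest path from v back to v.
The shortest such closed walk is Brent → Napa → Brent, length 2.

2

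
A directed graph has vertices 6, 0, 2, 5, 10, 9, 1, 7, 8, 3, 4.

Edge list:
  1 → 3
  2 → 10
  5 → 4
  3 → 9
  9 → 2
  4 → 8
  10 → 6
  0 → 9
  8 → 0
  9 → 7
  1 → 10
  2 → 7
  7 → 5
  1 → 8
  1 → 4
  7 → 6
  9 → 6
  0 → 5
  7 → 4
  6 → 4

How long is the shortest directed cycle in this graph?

4

For each vertex v, BFS finds the shortest path from v back to v.
The shortest such closed walk is 8 → 0 → 5 → 4 → 8, length 4.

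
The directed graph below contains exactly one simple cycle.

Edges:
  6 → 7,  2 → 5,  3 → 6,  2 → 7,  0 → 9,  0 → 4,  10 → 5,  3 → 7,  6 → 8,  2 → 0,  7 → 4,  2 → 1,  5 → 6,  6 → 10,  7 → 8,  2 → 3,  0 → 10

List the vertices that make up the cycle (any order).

DFS with gray/black marking from 6:
6 gray
  8 gray
  8 black
  10 gray
    5 gray
      5→6: 6 is gray → back edge
Back edge closes the cycle 6 → 10 → 5 → 6; its vertices are {5, 6, 10}.

5, 6, 10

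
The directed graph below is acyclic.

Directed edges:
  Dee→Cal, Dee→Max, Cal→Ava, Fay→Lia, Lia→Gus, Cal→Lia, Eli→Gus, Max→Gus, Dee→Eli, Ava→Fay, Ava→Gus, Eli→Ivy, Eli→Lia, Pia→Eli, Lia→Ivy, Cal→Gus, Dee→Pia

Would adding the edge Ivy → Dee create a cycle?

Adding Ivy→Dee creates a cycle iff Dee can already reach Ivy.
Path from Dee: Dee → Eli → Ivy.
So Dee → … → Ivy → Dee is a cycle.

Yes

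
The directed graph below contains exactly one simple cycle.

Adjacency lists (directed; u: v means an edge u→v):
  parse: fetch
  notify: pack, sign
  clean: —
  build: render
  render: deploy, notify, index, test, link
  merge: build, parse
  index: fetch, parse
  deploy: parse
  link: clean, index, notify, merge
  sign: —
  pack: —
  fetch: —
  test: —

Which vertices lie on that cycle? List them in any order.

link, build, merge, render

DFS with gray/black marking from render:
render gray
  deploy gray
    parse gray
      fetch gray
      fetch black
    parse black
  deploy black
  notify gray
    pack gray
    pack black
    sign gray
    sign black
  notify black
  index gray
    index→fetch: fetch black — skip
    index→parse: parse black — skip
  index black
  test gray
  test black
  link gray
    clean gray
    clean black
    link→index: index black — skip
    link→notify: notify black — skip
    merge gray
      build gray
        build→render: render is gray → back edge
Back edge closes the cycle render → link → merge → build → render; its vertices are {link, build, merge, render}.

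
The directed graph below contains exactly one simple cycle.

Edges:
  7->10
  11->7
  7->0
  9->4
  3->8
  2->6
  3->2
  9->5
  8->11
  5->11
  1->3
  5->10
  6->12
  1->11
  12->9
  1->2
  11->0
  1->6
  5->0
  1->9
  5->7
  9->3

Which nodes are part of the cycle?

2, 3, 6, 9, 12

DFS with gray/black marking from 6:
6 gray
  12 gray
    9 gray
      3 gray
        8 gray
          11 gray
            0 gray
            0 black
            7 gray
              7→0: 0 black — skip
              10 gray
              10 black
            7 black
          11 black
        8 black
        2 gray
          2→6: 6 is gray → back edge
Back edge closes the cycle 6 → 12 → 9 → 3 → 2 → 6; its vertices are {2, 3, 6, 9, 12}.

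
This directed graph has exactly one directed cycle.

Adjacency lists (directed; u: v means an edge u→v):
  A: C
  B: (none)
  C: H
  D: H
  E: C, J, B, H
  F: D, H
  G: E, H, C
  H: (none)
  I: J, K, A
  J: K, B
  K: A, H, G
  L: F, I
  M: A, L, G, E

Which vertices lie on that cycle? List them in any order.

DFS with gray/black marking from J:
J gray
  K gray
    A gray
      C gray
        H gray
        H black
      C black
    A black
    K→H: H black — skip
    G gray
      E gray
        E→C: C black — skip
        E→J: J is gray → back edge
Back edge closes the cycle J → K → G → E → J; its vertices are {E, G, J, K}.

E, G, J, K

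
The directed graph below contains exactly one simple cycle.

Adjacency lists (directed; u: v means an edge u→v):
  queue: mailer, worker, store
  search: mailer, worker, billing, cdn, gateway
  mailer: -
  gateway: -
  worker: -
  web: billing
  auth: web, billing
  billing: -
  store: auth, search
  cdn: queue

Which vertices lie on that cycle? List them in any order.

cdn, queue, store, search

DFS with gray/black marking from store:
store gray
  auth gray
    web gray
      billing gray
      billing black
    web black
    auth→billing: billing black — skip
  auth black
  search gray
    mailer gray
    mailer black
    worker gray
    worker black
    search→billing: billing black — skip
    cdn gray
      queue gray
        queue→mailer: mailer black — skip
        queue→worker: worker black — skip
        queue→store: store is gray → back edge
Back edge closes the cycle store → search → cdn → queue → store; its vertices are {cdn, queue, store, search}.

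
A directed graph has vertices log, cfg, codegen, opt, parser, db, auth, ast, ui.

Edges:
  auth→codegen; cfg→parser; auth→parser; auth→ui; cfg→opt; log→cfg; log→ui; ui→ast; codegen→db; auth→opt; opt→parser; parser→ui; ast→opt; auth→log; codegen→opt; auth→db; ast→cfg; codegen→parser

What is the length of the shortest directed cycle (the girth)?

For each vertex v, BFS finds the shortest path from v back to v.
The shortest such closed walk is ui → ast → cfg → parser → ui, length 4.

4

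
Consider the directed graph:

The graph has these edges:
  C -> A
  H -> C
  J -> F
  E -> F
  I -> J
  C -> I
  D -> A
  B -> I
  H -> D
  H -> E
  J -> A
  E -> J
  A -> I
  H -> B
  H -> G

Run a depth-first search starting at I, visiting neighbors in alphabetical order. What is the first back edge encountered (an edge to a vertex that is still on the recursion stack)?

A->I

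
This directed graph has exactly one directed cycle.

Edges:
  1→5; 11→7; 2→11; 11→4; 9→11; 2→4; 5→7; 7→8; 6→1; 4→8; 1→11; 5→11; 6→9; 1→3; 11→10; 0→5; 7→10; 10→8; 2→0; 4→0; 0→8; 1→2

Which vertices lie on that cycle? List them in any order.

DFS with gray/black marking from 5:
5 gray
  7 gray
    10 gray
      8 gray
      8 black
    10 black
    7→8: 8 black — skip
  7 black
  11 gray
    4 gray
      4→8: 8 black — skip
      0 gray
        0→8: 8 black — skip
        0→5: 5 is gray → back edge
Back edge closes the cycle 5 → 11 → 4 → 0 → 5; its vertices are {0, 4, 5, 11}.

0, 4, 5, 11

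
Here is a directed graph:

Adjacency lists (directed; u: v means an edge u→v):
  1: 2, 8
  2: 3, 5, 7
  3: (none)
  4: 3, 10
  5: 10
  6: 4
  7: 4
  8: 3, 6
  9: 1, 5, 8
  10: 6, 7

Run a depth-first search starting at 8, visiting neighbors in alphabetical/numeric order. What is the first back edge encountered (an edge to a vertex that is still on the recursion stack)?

10→6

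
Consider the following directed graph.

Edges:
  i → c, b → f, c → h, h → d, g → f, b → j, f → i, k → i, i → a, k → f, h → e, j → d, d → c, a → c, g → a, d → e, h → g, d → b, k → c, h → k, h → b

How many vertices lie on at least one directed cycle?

10

A vertex is on a directed cycle iff it belongs to a strongly connected component of size ≥ 2 (or has a self-loop).
The vertices on cycles are {a, b, c, d, f, g, h, i, j, k} — 10 in total.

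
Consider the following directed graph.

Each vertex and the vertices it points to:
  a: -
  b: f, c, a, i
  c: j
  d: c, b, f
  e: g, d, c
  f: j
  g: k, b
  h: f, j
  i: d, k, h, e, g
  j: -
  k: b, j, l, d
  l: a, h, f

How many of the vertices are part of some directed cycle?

6

A vertex is on a directed cycle iff it belongs to a strongly connected component of size ≥ 2 (or has a self-loop).
The vertices on cycles are {b, d, e, g, i, k} — 6 in total.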